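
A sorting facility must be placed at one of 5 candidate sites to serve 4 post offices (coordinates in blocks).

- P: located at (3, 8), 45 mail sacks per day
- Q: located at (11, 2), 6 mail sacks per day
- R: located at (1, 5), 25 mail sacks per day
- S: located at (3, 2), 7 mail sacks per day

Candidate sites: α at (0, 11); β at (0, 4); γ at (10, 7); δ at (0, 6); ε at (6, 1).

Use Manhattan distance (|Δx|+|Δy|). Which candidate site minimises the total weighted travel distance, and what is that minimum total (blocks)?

Total weighted distance at each candidate:
  α (0, 11): total = 649
  β (0, 4): total = 478
  γ (10, 7): total = 755
  δ (0, 6): total = 414
  ε (6, 1): total = 739
Minimum is at δ with total 414 blocks.

δ, total 414 blocks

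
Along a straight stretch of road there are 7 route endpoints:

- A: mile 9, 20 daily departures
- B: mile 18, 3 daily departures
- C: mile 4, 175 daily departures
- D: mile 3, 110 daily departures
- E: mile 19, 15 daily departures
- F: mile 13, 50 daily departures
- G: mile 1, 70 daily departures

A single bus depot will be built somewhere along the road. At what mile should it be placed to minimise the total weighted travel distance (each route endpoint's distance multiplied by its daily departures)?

x = 4

For a sum of weighted absolute distances on a line, the optimum is the weighted median (not the mean). Total weight W = 443; half-weight = 221.5.
Sort by position and accumulate weight:
  mile 1 (G, w=70) → cum 70
  mile 3 (D, w=110) → cum 180
  mile 4 (C, w=175) → cum 355  ≥ 221.5 → median here
  mile 9 (A, w=20) → cum 375
  mile 13 (F, w=50) → cum 425
  mile 18 (B, w=3) → cum 428
  mile 19 (E, w=15) → cum 443
Optimal location: mile 4.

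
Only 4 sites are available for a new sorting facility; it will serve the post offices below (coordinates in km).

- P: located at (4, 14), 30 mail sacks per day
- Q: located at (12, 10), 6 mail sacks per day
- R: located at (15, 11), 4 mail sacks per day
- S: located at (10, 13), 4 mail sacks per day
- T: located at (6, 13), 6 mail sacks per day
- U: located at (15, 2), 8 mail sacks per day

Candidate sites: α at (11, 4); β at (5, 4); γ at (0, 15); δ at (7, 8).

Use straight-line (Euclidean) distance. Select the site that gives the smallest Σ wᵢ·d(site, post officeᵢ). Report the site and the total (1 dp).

δ, total 401.7 km

Total weighted distance at each candidate:
  α (11, 4): total = 568.7
  β (5, 4): total = 582.7
  γ (0, 15): total = 501.3
  δ (7, 8): total = 401.7
Minimum is at δ with total 401.7 km.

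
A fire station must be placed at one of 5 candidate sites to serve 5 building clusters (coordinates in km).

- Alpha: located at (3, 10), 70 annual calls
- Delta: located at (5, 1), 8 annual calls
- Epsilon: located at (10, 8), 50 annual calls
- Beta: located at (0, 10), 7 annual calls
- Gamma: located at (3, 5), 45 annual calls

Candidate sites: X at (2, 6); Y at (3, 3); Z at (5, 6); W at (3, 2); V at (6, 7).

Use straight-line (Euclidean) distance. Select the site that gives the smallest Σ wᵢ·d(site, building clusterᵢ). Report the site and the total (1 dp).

V, total 761.0 km

Total weighted distance at each candidate:
  X (2, 6): total = 842.5
  Y (3, 3): total = 1086.1
  Z (5, 6): total = 767.8
  W (3, 2): total = 1233.7
  V (6, 7): total = 761.0
Minimum is at V with total 761.0 km.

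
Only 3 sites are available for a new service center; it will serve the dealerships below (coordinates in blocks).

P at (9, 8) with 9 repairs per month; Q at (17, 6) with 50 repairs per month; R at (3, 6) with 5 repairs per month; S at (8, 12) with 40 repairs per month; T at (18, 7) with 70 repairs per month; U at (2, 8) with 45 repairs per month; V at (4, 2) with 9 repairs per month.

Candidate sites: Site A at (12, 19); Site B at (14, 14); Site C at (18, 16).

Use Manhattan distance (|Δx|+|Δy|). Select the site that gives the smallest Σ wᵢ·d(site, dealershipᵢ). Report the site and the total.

Total weighted distance at each candidate:
  Site A (12, 19): total = 4006
  Site B (14, 14): total = 2842
  Site C (18, 16): total = 3350
Minimum is at Site B with total 2842 blocks.

Site B, total 2842 blocks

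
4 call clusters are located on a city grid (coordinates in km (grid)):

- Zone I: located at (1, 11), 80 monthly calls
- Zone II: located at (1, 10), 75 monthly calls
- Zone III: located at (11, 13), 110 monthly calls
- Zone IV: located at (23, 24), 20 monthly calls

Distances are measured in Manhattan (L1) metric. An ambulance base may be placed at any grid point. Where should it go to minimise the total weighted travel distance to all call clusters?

Manhattan distance separates: Σwᵢ(|x−xᵢ|+|y−yᵢ|) = Σwᵢ|x−xᵢ| + Σwᵢ|y−yᵢ|, so x and y are optimised independently as 1-D weighted medians.
Total weight W = 285; half = 142.5.
x-coordinate, sorted with cumulative weight:
  x=1 (Zone I, w=80) cum 80
  x=1 (Zone II, w=75) cum 155  ← median
  x=11 (Zone III, w=110) cum 265
  x=23 (Zone IV, w=20) cum 285
⇒ x* = 1
y-coordinate, sorted with cumulative weight:
  y=10 (Zone II, w=75) cum 75
  y=11 (Zone I, w=80) cum 155  ← median
  y=13 (Zone III, w=110) cum 265
  y=24 (Zone IV, w=20) cum 285
⇒ y* = 11

(1, 11)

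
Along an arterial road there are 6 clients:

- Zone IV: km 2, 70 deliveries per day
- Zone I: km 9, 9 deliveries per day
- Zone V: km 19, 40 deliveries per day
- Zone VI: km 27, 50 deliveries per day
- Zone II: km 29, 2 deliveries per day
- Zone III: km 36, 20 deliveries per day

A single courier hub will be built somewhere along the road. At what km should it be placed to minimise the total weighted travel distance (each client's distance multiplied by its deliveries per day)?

For a sum of weighted absolute distances on a line, the optimum is the weighted median (not the mean). Total weight W = 191; half-weight = 95.5.
Sort by position and accumulate weight:
  km 2 (Zone IV, w=70) → cum 70
  km 9 (Zone I, w=9) → cum 79
  km 19 (Zone V, w=40) → cum 119  ≥ 95.5 → median here
  km 27 (Zone VI, w=50) → cum 169
  km 29 (Zone II, w=2) → cum 171
  km 36 (Zone III, w=20) → cum 191
Optimal location: km 19.

x = 19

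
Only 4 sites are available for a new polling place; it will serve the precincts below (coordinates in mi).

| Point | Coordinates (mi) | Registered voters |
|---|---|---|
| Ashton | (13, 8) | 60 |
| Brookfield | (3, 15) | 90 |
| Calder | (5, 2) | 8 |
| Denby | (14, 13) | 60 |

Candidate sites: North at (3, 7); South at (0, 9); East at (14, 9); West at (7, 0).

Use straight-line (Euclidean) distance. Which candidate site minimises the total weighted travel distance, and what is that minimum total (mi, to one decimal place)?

Total weighted distance at each candidate:
  North (3, 7): total = 2117.9
  South (0, 9): total = 2328.5
  East (14, 9): total = 1543.8
  West (7, 0): total = 2905.7
Minimum is at East with total 1543.8 mi.

East, total 1543.8 mi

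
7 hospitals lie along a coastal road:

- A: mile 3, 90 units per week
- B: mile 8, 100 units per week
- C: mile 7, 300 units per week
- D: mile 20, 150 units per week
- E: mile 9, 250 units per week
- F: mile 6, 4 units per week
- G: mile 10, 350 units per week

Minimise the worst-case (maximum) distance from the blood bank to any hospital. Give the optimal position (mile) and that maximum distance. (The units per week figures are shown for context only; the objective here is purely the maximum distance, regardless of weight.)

location 11.5, max distance 8.5

The 1-center on a line is the midpoint of the two extreme points: leftmost at 3, rightmost at 20.
Optimal location = (3 + 20)/2 = 11.5; maximum distance = (20 − 3)/2 = 8.5.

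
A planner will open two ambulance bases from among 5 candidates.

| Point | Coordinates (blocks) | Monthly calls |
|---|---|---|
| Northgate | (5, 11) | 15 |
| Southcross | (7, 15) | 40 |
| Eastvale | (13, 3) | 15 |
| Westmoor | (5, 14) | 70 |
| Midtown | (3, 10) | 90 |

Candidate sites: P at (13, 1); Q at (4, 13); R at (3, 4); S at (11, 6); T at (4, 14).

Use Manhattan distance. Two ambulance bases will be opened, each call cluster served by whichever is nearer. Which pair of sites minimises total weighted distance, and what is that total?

{P, T}, total 770

Evaluate every pair (each demand assigned to the nearer of the two):
  {P, T}: total = 770
  {P, Q}: total = 775
  {S, T}: total = 815
  {Q, S}: total = 820
  {R, T}: total = 905
  {Q, R}: total = 910
  {Q, T}: total = 920
  {R, S}: total = 2110
  {P, R}: total = 2145
  {P, S}: total = 2775
Best pair: {P, T} with total 770.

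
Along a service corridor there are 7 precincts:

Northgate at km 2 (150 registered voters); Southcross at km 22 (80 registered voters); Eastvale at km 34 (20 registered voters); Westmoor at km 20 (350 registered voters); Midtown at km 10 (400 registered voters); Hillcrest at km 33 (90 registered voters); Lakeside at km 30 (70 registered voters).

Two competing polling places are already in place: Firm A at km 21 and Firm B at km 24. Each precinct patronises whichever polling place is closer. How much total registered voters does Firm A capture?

The indifferent point is the midpoint (21+24)/2 = 22.5; precincts left of it (closer to Firm A at 21) go to Firm A, those right go to Firm B.
  Northgate at 2 (w=150) → Firm A
  Midtown at 10 (w=400) → Firm A
  Westmoor at 20 (w=350) → Firm A
  Southcross at 22 (w=80) → Firm A
  Lakeside at 30 (w=70) → Firm B
  Hillcrest at 33 (w=90) → Firm B
  Eastvale at 34 (w=20) → Firm B
Firm A captures 980; Firm B captures 180.

980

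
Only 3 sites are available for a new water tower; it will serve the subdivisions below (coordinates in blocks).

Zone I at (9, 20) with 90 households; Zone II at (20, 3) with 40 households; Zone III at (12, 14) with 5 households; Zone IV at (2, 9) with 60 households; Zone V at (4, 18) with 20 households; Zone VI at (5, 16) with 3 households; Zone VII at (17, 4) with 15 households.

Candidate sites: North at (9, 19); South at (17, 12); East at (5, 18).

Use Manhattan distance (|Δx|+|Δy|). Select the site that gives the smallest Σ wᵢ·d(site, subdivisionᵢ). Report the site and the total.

Total weighted distance at each candidate:
  North (9, 19): total = 2716
  South (17, 12): total = 3583
  East (5, 18): total = 2931
Minimum is at North with total 2716 blocks.

North, total 2716 blocks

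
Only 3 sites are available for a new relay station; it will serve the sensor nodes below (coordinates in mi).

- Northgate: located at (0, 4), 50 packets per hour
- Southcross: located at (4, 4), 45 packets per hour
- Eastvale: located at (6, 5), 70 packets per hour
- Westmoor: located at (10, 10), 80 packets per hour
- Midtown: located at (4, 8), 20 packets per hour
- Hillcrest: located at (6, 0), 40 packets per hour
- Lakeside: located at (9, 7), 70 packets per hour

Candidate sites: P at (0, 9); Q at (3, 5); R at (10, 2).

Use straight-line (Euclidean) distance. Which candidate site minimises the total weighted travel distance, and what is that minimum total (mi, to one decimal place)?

Q, total 1859.1 mi

Total weighted distance at each candidate:
  P (0, 9): total = 3007.4
  Q (3, 5): total = 1859.1
  R (10, 2): total = 2490.0
Minimum is at Q with total 1859.1 mi.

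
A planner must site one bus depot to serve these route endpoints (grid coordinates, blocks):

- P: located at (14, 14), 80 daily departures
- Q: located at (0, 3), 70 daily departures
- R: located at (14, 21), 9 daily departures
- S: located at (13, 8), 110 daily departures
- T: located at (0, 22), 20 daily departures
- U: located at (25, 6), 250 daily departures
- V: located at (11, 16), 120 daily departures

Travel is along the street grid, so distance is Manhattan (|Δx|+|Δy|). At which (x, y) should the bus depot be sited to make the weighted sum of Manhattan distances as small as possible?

Manhattan distance separates: Σwᵢ(|x−xᵢ|+|y−yᵢ|) = Σwᵢ|x−xᵢ| + Σwᵢ|y−yᵢ|, so x and y are optimised independently as 1-D weighted medians.
Total weight W = 659; half = 329.5.
x-coordinate, sorted with cumulative weight:
  x=0 (Q, w=70) cum 70
  x=0 (T, w=20) cum 90
  x=11 (V, w=120) cum 210
  x=13 (S, w=110) cum 320
  x=14 (P, w=80) cum 400  ← median
  x=14 (R, w=9) cum 409
  x=25 (U, w=250) cum 659
⇒ x* = 14
y-coordinate, sorted with cumulative weight:
  y=3 (Q, w=70) cum 70
  y=6 (U, w=250) cum 320
  y=8 (S, w=110) cum 430  ← median
  y=14 (P, w=80) cum 510
  y=16 (V, w=120) cum 630
  y=21 (R, w=9) cum 639
  y=22 (T, w=20) cum 659
⇒ y* = 8

(14, 8)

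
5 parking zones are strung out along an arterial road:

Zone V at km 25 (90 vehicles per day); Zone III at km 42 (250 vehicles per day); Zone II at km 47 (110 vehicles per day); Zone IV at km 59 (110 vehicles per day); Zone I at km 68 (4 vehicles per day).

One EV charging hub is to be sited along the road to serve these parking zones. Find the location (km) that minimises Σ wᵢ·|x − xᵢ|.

x = 42

For a sum of weighted absolute distances on a line, the optimum is the weighted median (not the mean). Total weight W = 564; half-weight = 282.
Sort by position and accumulate weight:
  km 25 (Zone V, w=90) → cum 90
  km 42 (Zone III, w=250) → cum 340  ≥ 282 → median here
  km 47 (Zone II, w=110) → cum 450
  km 59 (Zone IV, w=110) → cum 560
  km 68 (Zone I, w=4) → cum 564
Optimal location: km 42.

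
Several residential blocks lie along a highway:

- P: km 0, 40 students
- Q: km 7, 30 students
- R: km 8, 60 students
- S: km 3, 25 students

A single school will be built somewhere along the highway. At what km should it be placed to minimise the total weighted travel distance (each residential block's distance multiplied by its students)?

For a sum of weighted absolute distances on a line, the optimum is the weighted median (not the mean). Total weight W = 155; half-weight = 77.5.
Sort by position and accumulate weight:
  km 0 (P, w=40) → cum 40
  km 3 (S, w=25) → cum 65
  km 7 (Q, w=30) → cum 95  ≥ 77.5 → median here
  km 8 (R, w=60) → cum 155
Optimal location: km 7.

x = 7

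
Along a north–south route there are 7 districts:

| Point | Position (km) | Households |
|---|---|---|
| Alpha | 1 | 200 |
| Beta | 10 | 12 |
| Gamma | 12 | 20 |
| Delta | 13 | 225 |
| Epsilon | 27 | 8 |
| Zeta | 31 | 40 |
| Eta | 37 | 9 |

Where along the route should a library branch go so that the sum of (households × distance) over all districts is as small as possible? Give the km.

x = 13

For a sum of weighted absolute distances on a line, the optimum is the weighted median (not the mean). Total weight W = 514; half-weight = 257.
Sort by position and accumulate weight:
  km 1 (Alpha, w=200) → cum 200
  km 10 (Beta, w=12) → cum 212
  km 12 (Gamma, w=20) → cum 232
  km 13 (Delta, w=225) → cum 457  ≥ 257 → median here
  km 27 (Epsilon, w=8) → cum 465
  km 31 (Zeta, w=40) → cum 505
  km 37 (Eta, w=9) → cum 514
Optimal location: km 13.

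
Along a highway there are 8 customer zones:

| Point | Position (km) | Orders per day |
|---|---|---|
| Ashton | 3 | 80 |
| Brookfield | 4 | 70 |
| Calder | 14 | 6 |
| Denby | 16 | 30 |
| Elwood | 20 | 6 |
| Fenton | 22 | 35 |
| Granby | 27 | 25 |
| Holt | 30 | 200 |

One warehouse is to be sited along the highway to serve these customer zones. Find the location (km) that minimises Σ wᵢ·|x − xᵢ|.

For a sum of weighted absolute distances on a line, the optimum is the weighted median (not the mean). Total weight W = 452; half-weight = 226.
Sort by position and accumulate weight:
  km 3 (Ashton, w=80) → cum 80
  km 4 (Brookfield, w=70) → cum 150
  km 14 (Calder, w=6) → cum 156
  km 16 (Denby, w=30) → cum 186
  km 20 (Elwood, w=6) → cum 192
  km 22 (Fenton, w=35) → cum 227  ≥ 226 → median here
  km 27 (Granby, w=25) → cum 252
  km 30 (Holt, w=200) → cum 452
Optimal location: km 22.

x = 22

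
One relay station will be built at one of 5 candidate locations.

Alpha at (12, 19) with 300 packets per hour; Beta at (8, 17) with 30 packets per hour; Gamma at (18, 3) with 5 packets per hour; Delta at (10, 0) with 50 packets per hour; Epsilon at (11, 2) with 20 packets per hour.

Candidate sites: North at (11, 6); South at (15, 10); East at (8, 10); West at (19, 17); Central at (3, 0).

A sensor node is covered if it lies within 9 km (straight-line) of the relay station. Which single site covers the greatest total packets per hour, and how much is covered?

West, covering 300

Coverage radius r = 9 km; a point is covered iff (Δx)²+(Δy)² ≤ 9² = 81.
  North (11, 6): covers {Gamma, Delta, Epsilon} → 75
  South (15, 10): covers {Gamma, Epsilon} → 25
  East (8, 10): covers {Beta, Epsilon} → 50
  West (19, 17): covers {Alpha} → 300
  Central (3, 0): covers {Delta, Epsilon} → 70
Maximum coverage at West: 300 packets per hour.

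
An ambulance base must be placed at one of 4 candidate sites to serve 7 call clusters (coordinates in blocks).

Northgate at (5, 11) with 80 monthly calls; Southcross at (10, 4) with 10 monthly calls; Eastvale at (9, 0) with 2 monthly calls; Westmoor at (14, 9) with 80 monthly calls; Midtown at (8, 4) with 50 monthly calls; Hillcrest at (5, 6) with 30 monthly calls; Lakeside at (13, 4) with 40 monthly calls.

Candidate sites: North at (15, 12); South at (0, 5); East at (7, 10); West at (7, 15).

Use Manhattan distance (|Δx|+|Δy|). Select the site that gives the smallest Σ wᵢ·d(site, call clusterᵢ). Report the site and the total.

Total weighted distance at each candidate:
  North (15, 12): total = 2996
  South (0, 5): total = 3648
  East (7, 10): total = 2004
  West (7, 15): total = 3304
Minimum is at East with total 2004 blocks.

East, total 2004 blocks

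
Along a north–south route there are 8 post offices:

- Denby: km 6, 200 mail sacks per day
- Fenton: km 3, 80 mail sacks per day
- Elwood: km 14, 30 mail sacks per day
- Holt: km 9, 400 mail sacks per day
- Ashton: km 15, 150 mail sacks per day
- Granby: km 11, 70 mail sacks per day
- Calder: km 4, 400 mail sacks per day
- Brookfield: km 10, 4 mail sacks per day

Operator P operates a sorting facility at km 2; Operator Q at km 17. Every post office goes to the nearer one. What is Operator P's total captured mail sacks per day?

The indifferent point is the midpoint (2+17)/2 = 9.5; post offices left of it (closer to Operator P at 2) go to Operator P, those right go to Operator Q.
  Fenton at 3 (w=80) → Operator P
  Calder at 4 (w=400) → Operator P
  Denby at 6 (w=200) → Operator P
  Holt at 9 (w=400) → Operator P
  Brookfield at 10 (w=4) → Operator Q
  Granby at 11 (w=70) → Operator Q
  Elwood at 14 (w=30) → Operator Q
  Ashton at 15 (w=150) → Operator Q
Operator P captures 1080; Operator Q captures 254.

1080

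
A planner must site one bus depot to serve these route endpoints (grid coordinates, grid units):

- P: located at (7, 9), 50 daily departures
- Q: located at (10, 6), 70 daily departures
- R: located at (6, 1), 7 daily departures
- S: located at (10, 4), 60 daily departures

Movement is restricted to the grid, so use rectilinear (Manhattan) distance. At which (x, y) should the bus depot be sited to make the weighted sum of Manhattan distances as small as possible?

(10, 6)

Manhattan distance separates: Σwᵢ(|x−xᵢ|+|y−yᵢ|) = Σwᵢ|x−xᵢ| + Σwᵢ|y−yᵢ|, so x and y are optimised independently as 1-D weighted medians.
Total weight W = 187; half = 93.5.
x-coordinate, sorted with cumulative weight:
  x=6 (R, w=7) cum 7
  x=7 (P, w=50) cum 57
  x=10 (Q, w=70) cum 127  ← median
  x=10 (S, w=60) cum 187
⇒ x* = 10
y-coordinate, sorted with cumulative weight:
  y=1 (R, w=7) cum 7
  y=4 (S, w=60) cum 67
  y=6 (Q, w=70) cum 137  ← median
  y=9 (P, w=50) cum 187
⇒ y* = 6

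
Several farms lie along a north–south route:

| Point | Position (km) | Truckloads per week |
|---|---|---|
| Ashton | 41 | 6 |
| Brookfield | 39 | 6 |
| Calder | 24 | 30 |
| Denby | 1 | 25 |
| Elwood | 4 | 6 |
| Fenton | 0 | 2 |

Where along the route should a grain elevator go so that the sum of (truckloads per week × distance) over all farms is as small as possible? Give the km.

For a sum of weighted absolute distances on a line, the optimum is the weighted median (not the mean). Total weight W = 75; half-weight = 37.5.
Sort by position and accumulate weight:
  km 0 (Fenton, w=2) → cum 2
  km 1 (Denby, w=25) → cum 27
  km 4 (Elwood, w=6) → cum 33
  km 24 (Calder, w=30) → cum 63  ≥ 37.5 → median here
  km 39 (Brookfield, w=6) → cum 69
  km 41 (Ashton, w=6) → cum 75
Optimal location: km 24.

x = 24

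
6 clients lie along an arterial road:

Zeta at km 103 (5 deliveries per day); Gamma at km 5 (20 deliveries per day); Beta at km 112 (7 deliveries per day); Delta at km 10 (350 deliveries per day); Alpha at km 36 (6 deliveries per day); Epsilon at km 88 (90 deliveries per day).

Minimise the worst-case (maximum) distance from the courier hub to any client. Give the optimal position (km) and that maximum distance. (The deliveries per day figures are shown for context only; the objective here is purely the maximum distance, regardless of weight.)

location 58.5, max distance 53.5

The 1-center on a line is the midpoint of the two extreme points: leftmost at 5, rightmost at 112.
Optimal location = (5 + 112)/2 = 58.5; maximum distance = (112 − 5)/2 = 53.5.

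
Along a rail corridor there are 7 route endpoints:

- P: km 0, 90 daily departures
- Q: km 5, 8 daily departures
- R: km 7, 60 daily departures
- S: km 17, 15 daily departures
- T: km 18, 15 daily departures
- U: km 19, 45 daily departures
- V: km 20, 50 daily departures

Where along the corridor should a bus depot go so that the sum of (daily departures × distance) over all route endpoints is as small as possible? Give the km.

x = 7

For a sum of weighted absolute distances on a line, the optimum is the weighted median (not the mean). Total weight W = 283; half-weight = 141.5.
Sort by position and accumulate weight:
  km 0 (P, w=90) → cum 90
  km 5 (Q, w=8) → cum 98
  km 7 (R, w=60) → cum 158  ≥ 141.5 → median here
  km 17 (S, w=15) → cum 173
  km 18 (T, w=15) → cum 188
  km 19 (U, w=45) → cum 233
  km 20 (V, w=50) → cum 283
Optimal location: km 7.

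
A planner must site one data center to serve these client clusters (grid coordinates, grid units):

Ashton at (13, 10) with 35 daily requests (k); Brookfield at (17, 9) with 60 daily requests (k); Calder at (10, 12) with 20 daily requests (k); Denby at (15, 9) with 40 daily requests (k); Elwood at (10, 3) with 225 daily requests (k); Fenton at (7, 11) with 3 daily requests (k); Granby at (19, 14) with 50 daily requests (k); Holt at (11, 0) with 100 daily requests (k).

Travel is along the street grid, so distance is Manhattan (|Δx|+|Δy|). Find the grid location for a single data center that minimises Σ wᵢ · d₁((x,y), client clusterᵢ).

Manhattan distance separates: Σwᵢ(|x−xᵢ|+|y−yᵢ|) = Σwᵢ|x−xᵢ| + Σwᵢ|y−yᵢ|, so x and y are optimised independently as 1-D weighted medians.
Total weight W = 533; half = 266.5.
x-coordinate, sorted with cumulative weight:
  x=7 (Fenton, w=3) cum 3
  x=10 (Calder, w=20) cum 23
  x=10 (Elwood, w=225) cum 248
  x=11 (Holt, w=100) cum 348  ← median
  x=13 (Ashton, w=35) cum 383
  x=15 (Denby, w=40) cum 423
  x=17 (Brookfield, w=60) cum 483
  x=19 (Granby, w=50) cum 533
⇒ x* = 11
y-coordinate, sorted with cumulative weight:
  y=0 (Holt, w=100) cum 100
  y=3 (Elwood, w=225) cum 325  ← median
  y=9 (Brookfield, w=60) cum 385
  y=9 (Denby, w=40) cum 425
  y=10 (Ashton, w=35) cum 460
  y=11 (Fenton, w=3) cum 463
  y=12 (Calder, w=20) cum 483
  y=14 (Granby, w=50) cum 533
⇒ y* = 3

(11, 3)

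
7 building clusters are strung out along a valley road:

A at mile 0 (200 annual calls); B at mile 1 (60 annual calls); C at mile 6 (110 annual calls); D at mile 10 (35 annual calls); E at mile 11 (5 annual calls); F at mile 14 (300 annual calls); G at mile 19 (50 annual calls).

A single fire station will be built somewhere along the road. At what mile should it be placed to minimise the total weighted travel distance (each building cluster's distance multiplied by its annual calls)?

x = 10

For a sum of weighted absolute distances on a line, the optimum is the weighted median (not the mean). Total weight W = 760; half-weight = 380.
Sort by position and accumulate weight:
  mile 0 (A, w=200) → cum 200
  mile 1 (B, w=60) → cum 260
  mile 6 (C, w=110) → cum 370
  mile 10 (D, w=35) → cum 405  ≥ 380 → median here
  mile 11 (E, w=5) → cum 410
  mile 14 (F, w=300) → cum 710
  mile 19 (G, w=50) → cum 760
Optimal location: mile 10.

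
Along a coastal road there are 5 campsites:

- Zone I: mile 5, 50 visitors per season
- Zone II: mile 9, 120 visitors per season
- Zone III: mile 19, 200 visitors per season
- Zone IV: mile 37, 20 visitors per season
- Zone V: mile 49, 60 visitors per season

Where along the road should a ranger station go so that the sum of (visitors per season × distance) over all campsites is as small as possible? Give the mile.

For a sum of weighted absolute distances on a line, the optimum is the weighted median (not the mean). Total weight W = 450; half-weight = 225.
Sort by position and accumulate weight:
  mile 5 (Zone I, w=50) → cum 50
  mile 9 (Zone II, w=120) → cum 170
  mile 19 (Zone III, w=200) → cum 370  ≥ 225 → median here
  mile 37 (Zone IV, w=20) → cum 390
  mile 49 (Zone V, w=60) → cum 450
Optimal location: mile 19.

x = 19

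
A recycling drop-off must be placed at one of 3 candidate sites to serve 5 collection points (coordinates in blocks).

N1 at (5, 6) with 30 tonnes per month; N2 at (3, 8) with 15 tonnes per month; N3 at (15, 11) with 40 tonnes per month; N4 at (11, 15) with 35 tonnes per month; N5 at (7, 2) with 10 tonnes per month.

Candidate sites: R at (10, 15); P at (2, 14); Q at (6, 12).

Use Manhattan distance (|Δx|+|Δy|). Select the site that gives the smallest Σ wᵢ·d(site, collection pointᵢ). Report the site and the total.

Q, total 1105 blocks

Total weighted distance at each candidate:
  R (10, 15): total = 1185
  P (2, 14): total = 1595
  Q (6, 12): total = 1105
Minimum is at Q with total 1105 blocks.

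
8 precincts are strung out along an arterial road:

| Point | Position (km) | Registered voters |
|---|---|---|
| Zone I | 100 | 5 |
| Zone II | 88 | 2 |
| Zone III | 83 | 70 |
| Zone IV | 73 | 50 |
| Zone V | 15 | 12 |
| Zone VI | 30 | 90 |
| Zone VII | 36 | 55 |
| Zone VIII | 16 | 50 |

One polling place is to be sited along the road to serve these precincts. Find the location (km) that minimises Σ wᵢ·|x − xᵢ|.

For a sum of weighted absolute distances on a line, the optimum is the weighted median (not the mean). Total weight W = 334; half-weight = 167.
Sort by position and accumulate weight:
  km 15 (Zone V, w=12) → cum 12
  km 16 (Zone VIII, w=50) → cum 62
  km 30 (Zone VI, w=90) → cum 152
  km 36 (Zone VII, w=55) → cum 207  ≥ 167 → median here
  km 73 (Zone IV, w=50) → cum 257
  km 83 (Zone III, w=70) → cum 327
  km 88 (Zone II, w=2) → cum 329
  km 100 (Zone I, w=5) → cum 334
Optimal location: km 36.

x = 36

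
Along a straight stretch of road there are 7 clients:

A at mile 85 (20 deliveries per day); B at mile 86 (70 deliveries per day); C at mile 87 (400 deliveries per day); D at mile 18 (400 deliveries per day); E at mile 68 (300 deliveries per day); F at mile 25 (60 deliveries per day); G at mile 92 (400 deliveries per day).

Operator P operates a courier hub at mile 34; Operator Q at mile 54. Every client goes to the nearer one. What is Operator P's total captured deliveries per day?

460

The indifferent point is the midpoint (34+54)/2 = 44; clients left of it (closer to Operator P at 34) go to Operator P, those right go to Operator Q.
  D at 18 (w=400) → Operator P
  F at 25 (w=60) → Operator P
  E at 68 (w=300) → Operator Q
  A at 85 (w=20) → Operator Q
  B at 86 (w=70) → Operator Q
  C at 87 (w=400) → Operator Q
  G at 92 (w=400) → Operator Q
Operator P captures 460; Operator Q captures 1190.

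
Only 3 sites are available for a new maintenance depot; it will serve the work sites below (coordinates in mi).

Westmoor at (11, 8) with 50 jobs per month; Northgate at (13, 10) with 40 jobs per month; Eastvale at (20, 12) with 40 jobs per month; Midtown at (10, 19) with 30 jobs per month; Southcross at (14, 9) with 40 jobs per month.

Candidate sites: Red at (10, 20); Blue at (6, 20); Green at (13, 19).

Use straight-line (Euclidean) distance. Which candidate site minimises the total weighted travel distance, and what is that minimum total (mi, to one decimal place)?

Total weighted distance at each candidate:
  Red (10, 20): total = 2030.1
  Blue (6, 20): total = 2451.0
  Green (13, 19): total = 1807.0
Minimum is at Green with total 1807.0 mi.

Green, total 1807.0 mi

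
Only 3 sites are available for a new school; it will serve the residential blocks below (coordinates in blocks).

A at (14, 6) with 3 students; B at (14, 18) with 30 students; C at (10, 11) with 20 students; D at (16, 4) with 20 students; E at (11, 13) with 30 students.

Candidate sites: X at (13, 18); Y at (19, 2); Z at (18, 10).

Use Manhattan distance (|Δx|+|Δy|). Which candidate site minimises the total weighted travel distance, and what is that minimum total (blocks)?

X, total 819 blocks

Total weighted distance at each candidate:
  X (13, 18): total = 819
  Y (19, 2): total = 1687
  Z (18, 10): total = 1024
Minimum is at X with total 819 blocks.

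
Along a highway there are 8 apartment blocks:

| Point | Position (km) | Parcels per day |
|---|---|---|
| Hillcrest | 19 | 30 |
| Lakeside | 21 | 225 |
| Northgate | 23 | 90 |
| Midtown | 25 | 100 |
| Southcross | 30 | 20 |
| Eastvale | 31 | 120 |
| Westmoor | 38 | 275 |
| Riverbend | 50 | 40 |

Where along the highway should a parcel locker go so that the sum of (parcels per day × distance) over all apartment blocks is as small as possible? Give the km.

For a sum of weighted absolute distances on a line, the optimum is the weighted median (not the mean). Total weight W = 900; half-weight = 450.
Sort by position and accumulate weight:
  km 19 (Hillcrest, w=30) → cum 30
  km 21 (Lakeside, w=225) → cum 255
  km 23 (Northgate, w=90) → cum 345
  km 25 (Midtown, w=100) → cum 445
  km 30 (Southcross, w=20) → cum 465  ≥ 450 → median here
  km 31 (Eastvale, w=120) → cum 585
  km 38 (Westmoor, w=275) → cum 860
  km 50 (Riverbend, w=40) → cum 900
Optimal location: km 30.

x = 30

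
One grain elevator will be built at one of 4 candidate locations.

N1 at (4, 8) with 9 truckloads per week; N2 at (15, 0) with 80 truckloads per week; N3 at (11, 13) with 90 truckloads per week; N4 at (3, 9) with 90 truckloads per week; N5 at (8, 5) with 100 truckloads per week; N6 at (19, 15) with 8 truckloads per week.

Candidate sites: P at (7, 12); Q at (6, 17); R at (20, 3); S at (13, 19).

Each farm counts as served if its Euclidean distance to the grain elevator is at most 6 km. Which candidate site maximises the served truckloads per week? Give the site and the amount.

Coverage radius r = 6 km; a point is covered iff (Δx)²+(Δy)² ≤ 6² = 36.
  P (7, 12): covers {N1, N3, N4} → 189
  Q (6, 17): covers {none} → 0
  R (20, 3): covers {N2} → 80
  S (13, 19): covers {none} → 0
Maximum coverage at P: 189 truckloads per week.

P, covering 189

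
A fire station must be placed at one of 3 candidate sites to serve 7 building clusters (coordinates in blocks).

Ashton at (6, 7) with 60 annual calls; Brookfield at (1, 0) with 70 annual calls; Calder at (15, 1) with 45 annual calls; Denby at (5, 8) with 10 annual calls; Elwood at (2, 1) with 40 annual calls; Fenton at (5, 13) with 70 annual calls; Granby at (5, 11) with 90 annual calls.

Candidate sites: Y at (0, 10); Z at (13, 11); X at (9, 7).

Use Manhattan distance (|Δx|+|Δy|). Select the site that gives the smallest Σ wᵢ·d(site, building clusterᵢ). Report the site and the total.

Total weighted distance at each candidate:
  Y (0, 10): total = 4000
  Z (13, 11): total = 5180
  X (9, 7): total = 3760
Minimum is at X with total 3760 blocks.

X, total 3760 blocks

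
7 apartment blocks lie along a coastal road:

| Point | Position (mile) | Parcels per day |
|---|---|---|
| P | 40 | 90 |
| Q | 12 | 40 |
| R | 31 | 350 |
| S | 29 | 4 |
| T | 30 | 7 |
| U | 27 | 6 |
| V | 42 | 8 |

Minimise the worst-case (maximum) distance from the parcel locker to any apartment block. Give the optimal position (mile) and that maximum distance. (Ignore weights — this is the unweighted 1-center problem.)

The 1-center on a line is the midpoint of the two extreme points: leftmost at 12, rightmost at 42.
Optimal location = (12 + 42)/2 = 27; maximum distance = (42 − 12)/2 = 15.

location 27, max distance 15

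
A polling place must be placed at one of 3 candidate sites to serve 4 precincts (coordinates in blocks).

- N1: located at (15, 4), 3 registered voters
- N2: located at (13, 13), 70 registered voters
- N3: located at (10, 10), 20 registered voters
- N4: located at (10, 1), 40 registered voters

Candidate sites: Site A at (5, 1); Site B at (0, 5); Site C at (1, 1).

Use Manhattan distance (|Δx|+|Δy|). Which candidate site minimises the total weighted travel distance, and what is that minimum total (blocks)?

Site A, total 1919 blocks

Total weighted distance at each candidate:
  Site A (5, 1): total = 1919
  Site B (0, 5): total = 2378
  Site C (1, 1): total = 2451
Minimum is at Site A with total 1919 blocks.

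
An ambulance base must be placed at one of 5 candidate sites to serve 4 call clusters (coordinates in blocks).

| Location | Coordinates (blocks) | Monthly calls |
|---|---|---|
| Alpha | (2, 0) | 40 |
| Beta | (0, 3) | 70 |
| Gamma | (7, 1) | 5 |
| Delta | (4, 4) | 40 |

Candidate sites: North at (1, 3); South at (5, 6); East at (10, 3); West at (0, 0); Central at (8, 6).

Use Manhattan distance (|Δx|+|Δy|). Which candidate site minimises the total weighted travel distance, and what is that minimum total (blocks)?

North, total 430 blocks

Total weighted distance at each candidate:
  North (1, 3): total = 430
  South (5, 6): total = 1075
  East (10, 3): total = 1445
  West (0, 0): total = 650
  Central (8, 6): total = 1520
Minimum is at North with total 430 blocks.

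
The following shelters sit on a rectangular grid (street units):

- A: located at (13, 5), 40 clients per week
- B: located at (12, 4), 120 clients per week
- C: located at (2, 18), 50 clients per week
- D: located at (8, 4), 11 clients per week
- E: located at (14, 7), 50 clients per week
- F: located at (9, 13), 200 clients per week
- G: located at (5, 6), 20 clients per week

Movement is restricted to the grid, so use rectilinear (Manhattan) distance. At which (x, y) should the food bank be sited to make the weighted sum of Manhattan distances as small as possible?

Manhattan distance separates: Σwᵢ(|x−xᵢ|+|y−yᵢ|) = Σwᵢ|x−xᵢ| + Σwᵢ|y−yᵢ|, so x and y are optimised independently as 1-D weighted medians.
Total weight W = 491; half = 245.5.
x-coordinate, sorted with cumulative weight:
  x=2 (C, w=50) cum 50
  x=5 (G, w=20) cum 70
  x=8 (D, w=11) cum 81
  x=9 (F, w=200) cum 281  ← median
  x=12 (B, w=120) cum 401
  x=13 (A, w=40) cum 441
  x=14 (E, w=50) cum 491
⇒ x* = 9
y-coordinate, sorted with cumulative weight:
  y=4 (B, w=120) cum 120
  y=4 (D, w=11) cum 131
  y=5 (A, w=40) cum 171
  y=6 (G, w=20) cum 191
  y=7 (E, w=50) cum 241
  y=13 (F, w=200) cum 441  ← median
  y=18 (C, w=50) cum 491
⇒ y* = 13

(9, 13)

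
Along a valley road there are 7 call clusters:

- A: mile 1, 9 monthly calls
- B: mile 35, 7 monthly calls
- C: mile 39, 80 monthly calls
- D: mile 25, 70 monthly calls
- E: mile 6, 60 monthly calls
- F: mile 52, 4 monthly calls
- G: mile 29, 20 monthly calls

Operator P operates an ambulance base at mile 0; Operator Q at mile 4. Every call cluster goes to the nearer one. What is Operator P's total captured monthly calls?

The indifferent point is the midpoint (0+4)/2 = 2; call clusters left of it (closer to Operator P at 0) go to Operator P, those right go to Operator Q.
  A at 1 (w=9) → Operator P
  E at 6 (w=60) → Operator Q
  D at 25 (w=70) → Operator Q
  G at 29 (w=20) → Operator Q
  B at 35 (w=7) → Operator Q
  C at 39 (w=80) → Operator Q
  F at 52 (w=4) → Operator Q
Operator P captures 9; Operator Q captures 241.

9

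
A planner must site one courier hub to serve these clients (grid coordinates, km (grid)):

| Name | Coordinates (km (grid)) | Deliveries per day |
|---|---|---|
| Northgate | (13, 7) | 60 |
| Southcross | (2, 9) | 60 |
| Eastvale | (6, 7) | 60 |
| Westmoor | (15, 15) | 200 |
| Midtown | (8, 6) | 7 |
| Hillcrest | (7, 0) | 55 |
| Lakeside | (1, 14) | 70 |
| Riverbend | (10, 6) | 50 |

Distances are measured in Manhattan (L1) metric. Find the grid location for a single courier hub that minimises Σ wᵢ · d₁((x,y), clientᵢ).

Manhattan distance separates: Σwᵢ(|x−xᵢ|+|y−yᵢ|) = Σwᵢ|x−xᵢ| + Σwᵢ|y−yᵢ|, so x and y are optimised independently as 1-D weighted medians.
Total weight W = 562; half = 281.
x-coordinate, sorted with cumulative weight:
  x=1 (Lakeside, w=70) cum 70
  x=2 (Southcross, w=60) cum 130
  x=6 (Eastvale, w=60) cum 190
  x=7 (Hillcrest, w=55) cum 245
  x=8 (Midtown, w=7) cum 252
  x=10 (Riverbend, w=50) cum 302  ← median
  x=13 (Northgate, w=60) cum 362
  x=15 (Westmoor, w=200) cum 562
⇒ x* = 10
y-coordinate, sorted with cumulative weight:
  y=0 (Hillcrest, w=55) cum 55
  y=6 (Midtown, w=7) cum 62
  y=6 (Riverbend, w=50) cum 112
  y=7 (Northgate, w=60) cum 172
  y=7 (Eastvale, w=60) cum 232
  y=9 (Southcross, w=60) cum 292  ← median
  y=14 (Lakeside, w=70) cum 362
  y=15 (Westmoor, w=200) cum 562
⇒ y* = 9

(10, 9)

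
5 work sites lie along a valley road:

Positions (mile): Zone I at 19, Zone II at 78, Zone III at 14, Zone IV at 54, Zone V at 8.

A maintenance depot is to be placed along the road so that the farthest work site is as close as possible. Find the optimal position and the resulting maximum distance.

The 1-center on a line is the midpoint of the two extreme points: leftmost at 8, rightmost at 78.
Optimal location = (8 + 78)/2 = 43; maximum distance = (78 − 8)/2 = 35.

location 43, max distance 35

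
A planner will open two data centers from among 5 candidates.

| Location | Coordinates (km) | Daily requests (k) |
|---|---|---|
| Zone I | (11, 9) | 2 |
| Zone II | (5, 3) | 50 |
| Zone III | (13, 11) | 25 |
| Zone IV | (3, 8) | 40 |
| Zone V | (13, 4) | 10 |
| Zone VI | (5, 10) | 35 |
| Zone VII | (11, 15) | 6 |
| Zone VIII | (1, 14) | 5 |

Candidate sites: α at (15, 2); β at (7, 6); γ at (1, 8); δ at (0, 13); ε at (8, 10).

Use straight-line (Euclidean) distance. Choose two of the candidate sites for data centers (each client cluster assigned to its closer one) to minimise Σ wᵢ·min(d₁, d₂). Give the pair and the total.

Evaluate every pair (each demand assigned to the nearer of the two):
  {β, ε}: total = 736.5
  {β, γ}: total = 774.4
  {γ, ε}: total = 782.0
  {β, δ}: total = 850.4
  {α, β}: total = 858.3
  {α, γ}: total = 934.8
  {α, ε}: total = 938.6
  {δ, ε}: total = 955.2
  {γ, δ}: total = 1086.7
  {α, δ}: total = 1288.9
Best pair: {β, ε} with total 736.5.

{β, ε}, total 736.5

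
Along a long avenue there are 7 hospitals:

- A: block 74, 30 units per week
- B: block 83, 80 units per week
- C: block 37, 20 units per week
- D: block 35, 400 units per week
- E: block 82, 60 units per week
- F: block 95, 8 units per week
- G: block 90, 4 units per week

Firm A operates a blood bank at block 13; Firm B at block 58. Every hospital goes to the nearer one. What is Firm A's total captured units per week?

400

The indifferent point is the midpoint (13+58)/2 = 35.5; hospitals left of it (closer to Firm A at 13) go to Firm A, those right go to Firm B.
  D at 35 (w=400) → Firm A
  C at 37 (w=20) → Firm B
  A at 74 (w=30) → Firm B
  E at 82 (w=60) → Firm B
  B at 83 (w=80) → Firm B
  G at 90 (w=4) → Firm B
  F at 95 (w=8) → Firm B
Firm A captures 400; Firm B captures 202.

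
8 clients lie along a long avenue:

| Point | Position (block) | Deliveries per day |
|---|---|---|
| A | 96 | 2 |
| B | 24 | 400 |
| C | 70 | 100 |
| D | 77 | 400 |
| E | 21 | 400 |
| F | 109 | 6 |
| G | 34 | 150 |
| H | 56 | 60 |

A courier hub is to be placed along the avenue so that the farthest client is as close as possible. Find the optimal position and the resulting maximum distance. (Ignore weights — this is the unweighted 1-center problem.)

location 65, max distance 44

The 1-center on a line is the midpoint of the two extreme points: leftmost at 21, rightmost at 109.
Optimal location = (21 + 109)/2 = 65; maximum distance = (109 − 21)/2 = 44.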